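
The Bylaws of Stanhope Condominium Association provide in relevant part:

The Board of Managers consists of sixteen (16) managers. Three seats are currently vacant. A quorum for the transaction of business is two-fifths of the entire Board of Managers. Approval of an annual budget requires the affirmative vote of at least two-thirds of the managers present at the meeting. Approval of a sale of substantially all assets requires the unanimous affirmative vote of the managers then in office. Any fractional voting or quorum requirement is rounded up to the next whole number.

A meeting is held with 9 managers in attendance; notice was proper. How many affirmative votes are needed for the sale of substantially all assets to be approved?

13

The sale of substantially all assets requires the unanimous vote of the managers then in office (13).
Unanimous means all 13.
(Only 9 can vote, so the sale of substantially all assets cannot pass at this meeting, but the required vote is still 13.)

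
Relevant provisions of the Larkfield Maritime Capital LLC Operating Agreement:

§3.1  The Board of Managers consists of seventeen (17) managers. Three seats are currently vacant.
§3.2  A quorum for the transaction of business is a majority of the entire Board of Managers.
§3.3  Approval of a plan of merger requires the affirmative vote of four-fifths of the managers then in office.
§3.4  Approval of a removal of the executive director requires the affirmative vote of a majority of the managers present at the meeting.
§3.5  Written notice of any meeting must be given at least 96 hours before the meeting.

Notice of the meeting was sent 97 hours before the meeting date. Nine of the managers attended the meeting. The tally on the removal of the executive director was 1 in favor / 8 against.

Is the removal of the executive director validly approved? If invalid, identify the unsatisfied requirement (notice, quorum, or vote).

Invalid — vote requirement not satisfied.

Notice: 97 hours given; 96 required (97 ≥ 96). Satisfied.
Quorum: 9 present; quorum is 9. Satisfied.
Vote: the removal of the executive director requires a majority of the managers present (9). A majority of 9 is 5, so 5 affirmative votes are needed; 1 voted in favor. Not satisfied.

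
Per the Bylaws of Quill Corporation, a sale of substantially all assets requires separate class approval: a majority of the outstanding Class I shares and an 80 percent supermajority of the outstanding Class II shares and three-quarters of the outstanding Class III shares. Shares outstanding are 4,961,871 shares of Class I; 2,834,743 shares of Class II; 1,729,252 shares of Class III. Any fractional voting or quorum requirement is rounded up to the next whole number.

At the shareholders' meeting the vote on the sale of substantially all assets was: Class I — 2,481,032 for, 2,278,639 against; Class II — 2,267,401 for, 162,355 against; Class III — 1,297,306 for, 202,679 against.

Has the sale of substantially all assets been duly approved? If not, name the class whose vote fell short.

Not approved — the Class II shares did not give the required vote.

Class I: a majority of 4961871 is 2480936; 2,480,936 required, 2,481,032 in favor — approved.
Class II: 4/5 of 2834743 = 2267794.40, rounded up to 2267795; 2,267,795 required, 2,267,401 in favor — not approved.
Class III: 3/4 of 1729252 = 1296939; 1,296,939 required, 1,297,306 in favor — approved.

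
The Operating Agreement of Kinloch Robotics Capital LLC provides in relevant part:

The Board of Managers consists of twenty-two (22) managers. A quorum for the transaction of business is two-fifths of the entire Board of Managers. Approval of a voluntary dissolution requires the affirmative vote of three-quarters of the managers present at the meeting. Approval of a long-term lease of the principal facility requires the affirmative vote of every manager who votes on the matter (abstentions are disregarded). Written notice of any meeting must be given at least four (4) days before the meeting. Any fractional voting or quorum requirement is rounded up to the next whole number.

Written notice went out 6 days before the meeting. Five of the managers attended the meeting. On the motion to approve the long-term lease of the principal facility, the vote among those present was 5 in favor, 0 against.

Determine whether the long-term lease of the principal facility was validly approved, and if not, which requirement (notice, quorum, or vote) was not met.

Invalid — quorum requirement not satisfied.

Notice: 6 days given; 4 required (6 ≥ 4). Satisfied.
Quorum: 5 present; quorum is 9. Not satisfied.
Vote: the long-term lease of the principal facility requires the unanimous vote of the votes cast (5). Unanimous means all 5, so 5 affirmative votes are needed; 5 voted in favor. Satisfied. (Moot — without a quorum no business can be validly transacted.)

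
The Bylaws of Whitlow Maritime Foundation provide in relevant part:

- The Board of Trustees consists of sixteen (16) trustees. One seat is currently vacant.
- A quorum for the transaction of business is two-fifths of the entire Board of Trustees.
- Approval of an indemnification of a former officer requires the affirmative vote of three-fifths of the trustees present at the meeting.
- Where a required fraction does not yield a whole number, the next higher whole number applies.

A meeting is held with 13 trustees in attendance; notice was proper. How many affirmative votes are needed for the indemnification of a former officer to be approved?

8

The indemnification of a former officer requires three-fifths of the trustees present (13).
3/5 of 13 = 7.80, rounded up to 8.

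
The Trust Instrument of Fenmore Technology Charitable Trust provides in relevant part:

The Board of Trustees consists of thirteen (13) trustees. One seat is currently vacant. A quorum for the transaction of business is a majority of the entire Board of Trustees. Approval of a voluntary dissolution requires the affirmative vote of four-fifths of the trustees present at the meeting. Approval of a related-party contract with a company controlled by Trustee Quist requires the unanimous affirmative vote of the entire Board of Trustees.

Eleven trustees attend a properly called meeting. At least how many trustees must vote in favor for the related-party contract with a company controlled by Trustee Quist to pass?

13

The related-party contract with a company controlled by Trustee Quist requires the unanimous vote of the entire Board of Trustees (13).
Unanimous means all 13.
(Only 11 can vote, so the related-party contract with a company controlled by Trustee Quist cannot pass at this meeting, but the required vote is still 13.)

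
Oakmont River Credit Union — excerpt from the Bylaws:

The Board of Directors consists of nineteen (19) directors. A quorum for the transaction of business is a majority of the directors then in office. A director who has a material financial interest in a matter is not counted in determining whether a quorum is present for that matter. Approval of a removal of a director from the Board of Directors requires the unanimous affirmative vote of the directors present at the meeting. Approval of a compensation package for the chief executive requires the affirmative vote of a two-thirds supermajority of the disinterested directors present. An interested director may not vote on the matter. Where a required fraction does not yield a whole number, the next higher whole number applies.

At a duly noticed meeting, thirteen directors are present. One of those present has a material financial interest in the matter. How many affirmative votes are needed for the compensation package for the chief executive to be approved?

The compensation package for the chief executive requires two-thirds of the disinterested directors present (13 − 1 = 12).
2/3 of 12 = 8.

8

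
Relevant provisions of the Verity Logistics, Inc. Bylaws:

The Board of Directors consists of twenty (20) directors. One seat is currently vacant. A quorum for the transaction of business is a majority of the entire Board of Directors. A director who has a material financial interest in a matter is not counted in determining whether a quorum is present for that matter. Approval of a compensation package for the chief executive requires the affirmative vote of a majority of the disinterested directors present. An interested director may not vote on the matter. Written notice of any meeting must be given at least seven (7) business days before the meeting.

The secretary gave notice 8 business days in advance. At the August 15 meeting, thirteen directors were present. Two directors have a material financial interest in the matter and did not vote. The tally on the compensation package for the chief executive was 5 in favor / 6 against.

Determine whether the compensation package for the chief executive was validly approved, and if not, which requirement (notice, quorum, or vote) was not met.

Invalid — vote requirement not satisfied.

Notice: 8 business days given; 7 required (8 ≥ 7). Satisfied.
Quorum: 13 present, but the 2 interested directors do not count, leaving 11. Quorum is 11. Satisfied.
Vote: the compensation package for the chief executive requires a majority of the disinterested directors present (13 − 2 = 11). A majority of 11 is 6, so 6 affirmative votes are needed; 5 voted in favor. Not satisfied.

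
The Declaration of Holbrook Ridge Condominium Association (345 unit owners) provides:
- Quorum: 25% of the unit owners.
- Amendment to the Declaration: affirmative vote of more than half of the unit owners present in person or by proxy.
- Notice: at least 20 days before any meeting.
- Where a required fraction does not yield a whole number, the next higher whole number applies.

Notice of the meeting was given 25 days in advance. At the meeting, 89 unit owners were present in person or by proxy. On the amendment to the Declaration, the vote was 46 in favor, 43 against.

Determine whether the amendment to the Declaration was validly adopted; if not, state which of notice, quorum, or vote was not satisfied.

Valid — all requirements satisfied.

Notice: 25 days given; 20 required. Satisfied.
Quorum: 25% of 345 = 86.25, rounded up to 87; 89 present. Satisfied.
Vote: requires a majority of those present (89); a majority of 89 is 45, so 45 needed; 46 in favor. Satisfied.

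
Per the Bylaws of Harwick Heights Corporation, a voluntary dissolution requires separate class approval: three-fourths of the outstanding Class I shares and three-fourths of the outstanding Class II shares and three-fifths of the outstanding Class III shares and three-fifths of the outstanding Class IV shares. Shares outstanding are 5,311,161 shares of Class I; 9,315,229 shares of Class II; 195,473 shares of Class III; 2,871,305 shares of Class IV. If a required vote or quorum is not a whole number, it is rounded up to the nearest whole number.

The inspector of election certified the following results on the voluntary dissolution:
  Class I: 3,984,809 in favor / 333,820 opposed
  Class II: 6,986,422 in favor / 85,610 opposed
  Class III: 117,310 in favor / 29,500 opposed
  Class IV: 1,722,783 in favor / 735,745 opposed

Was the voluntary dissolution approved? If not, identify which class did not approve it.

Class I: 3/4 of 5311161 = 3983370.75, rounded up to 3983371; 3,983,371 required, 3,984,809 in favor — approved.
Class II: 3/4 of 9315229 = 6986421.75, rounded up to 6986422; 6,986,422 required, 6,986,422 in favor — approved.
Class III: 3/5 of 195473 = 117283.80, rounded up to 117284; 117,284 required, 117,310 in favor — approved.
Class IV: 3/5 of 2871305 = 1722783; 1,722,783 required, 1,722,783 in favor — approved.

Approved — every class gave the required vote.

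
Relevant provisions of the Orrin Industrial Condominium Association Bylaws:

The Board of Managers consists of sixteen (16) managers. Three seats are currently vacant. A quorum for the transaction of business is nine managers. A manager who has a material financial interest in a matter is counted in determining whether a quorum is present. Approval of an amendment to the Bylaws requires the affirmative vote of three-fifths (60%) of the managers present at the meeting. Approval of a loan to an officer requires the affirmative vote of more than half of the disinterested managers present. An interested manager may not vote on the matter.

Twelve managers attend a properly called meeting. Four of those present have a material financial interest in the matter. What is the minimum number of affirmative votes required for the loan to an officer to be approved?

5

The loan to an officer requires a majority of the disinterested managers present (12 − 4 = 8).
A majority of 8 is 5.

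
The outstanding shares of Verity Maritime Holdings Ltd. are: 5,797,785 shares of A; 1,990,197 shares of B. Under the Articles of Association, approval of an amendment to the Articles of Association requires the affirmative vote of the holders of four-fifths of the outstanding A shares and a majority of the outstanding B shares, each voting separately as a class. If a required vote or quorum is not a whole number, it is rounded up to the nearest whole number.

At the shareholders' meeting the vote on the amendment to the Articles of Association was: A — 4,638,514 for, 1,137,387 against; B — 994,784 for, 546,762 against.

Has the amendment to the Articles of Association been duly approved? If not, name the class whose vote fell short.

A: 4/5 of 5797785 = 4638228; 4,638,228 required, 4,638,514 in favor — approved.
B: a majority of 1990197 is 995099; 995,099 required, 994,784 in favor — not approved.

Not approved — the B shares did not give the required vote.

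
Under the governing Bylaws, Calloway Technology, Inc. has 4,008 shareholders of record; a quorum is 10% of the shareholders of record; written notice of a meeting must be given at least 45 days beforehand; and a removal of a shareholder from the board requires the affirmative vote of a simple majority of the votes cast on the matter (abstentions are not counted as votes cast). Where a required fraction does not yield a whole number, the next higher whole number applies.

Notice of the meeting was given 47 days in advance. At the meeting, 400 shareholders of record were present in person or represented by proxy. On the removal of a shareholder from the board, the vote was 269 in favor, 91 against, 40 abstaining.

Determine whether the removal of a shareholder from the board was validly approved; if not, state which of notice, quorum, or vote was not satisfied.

Notice: 47 days given; 45 required. Satisfied.
Quorum: 10% of 4,008 = 400.80, rounded up to 401; 400 present. Not satisfied.
Vote: requires a majority of the votes cast (400 − 40 abstaining = 360); a majority of 360 is 181, so 181 needed; 269 in favor. Satisfied.

Invalid — quorum requirement not satisfied.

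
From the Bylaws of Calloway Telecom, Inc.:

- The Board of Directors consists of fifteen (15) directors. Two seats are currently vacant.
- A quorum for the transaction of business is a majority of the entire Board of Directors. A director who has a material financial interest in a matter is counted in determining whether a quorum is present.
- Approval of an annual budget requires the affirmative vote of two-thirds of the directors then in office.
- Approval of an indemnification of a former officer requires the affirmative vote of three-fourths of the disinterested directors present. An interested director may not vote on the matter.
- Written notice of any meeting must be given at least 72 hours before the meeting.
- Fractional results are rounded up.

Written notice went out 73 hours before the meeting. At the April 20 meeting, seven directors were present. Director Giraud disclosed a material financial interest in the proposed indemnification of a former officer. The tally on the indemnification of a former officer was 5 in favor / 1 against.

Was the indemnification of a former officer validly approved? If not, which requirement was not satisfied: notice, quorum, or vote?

Invalid — quorum requirement not satisfied.

Notice: 73 hours given; 72 required (73 ≥ 72). Satisfied.
Quorum: 7 present (interested directors count toward quorum); quorum is 8. Not satisfied.
Vote: the indemnification of a former officer requires three-fourths of the disinterested directors present (7 − 1 = 6). 3/4 of 6 = 4.50, rounded up to 5, so 5 affirmative votes are needed; 5 voted in favor. Satisfied. (Moot — without a quorum no business can be validly transacted.)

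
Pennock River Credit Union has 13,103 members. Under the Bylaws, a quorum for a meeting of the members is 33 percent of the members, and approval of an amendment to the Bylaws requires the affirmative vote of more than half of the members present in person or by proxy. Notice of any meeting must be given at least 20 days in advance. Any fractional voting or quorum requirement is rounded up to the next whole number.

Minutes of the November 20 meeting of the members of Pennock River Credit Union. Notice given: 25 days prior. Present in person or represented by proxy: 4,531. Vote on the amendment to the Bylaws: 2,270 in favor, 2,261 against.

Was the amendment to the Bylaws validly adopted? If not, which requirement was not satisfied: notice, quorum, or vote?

Valid — all requirements satisfied.

Notice: 25 days given; 20 required. Satisfied.
Quorum: 33% of 13,103 = 4,323.99, rounded up to 4,324; 4,531 present. Satisfied.
Vote: requires a majority of those present (4,531); a majority of 4531 is 2266, so 2,266 needed; 2,270 in favor. Satisfied.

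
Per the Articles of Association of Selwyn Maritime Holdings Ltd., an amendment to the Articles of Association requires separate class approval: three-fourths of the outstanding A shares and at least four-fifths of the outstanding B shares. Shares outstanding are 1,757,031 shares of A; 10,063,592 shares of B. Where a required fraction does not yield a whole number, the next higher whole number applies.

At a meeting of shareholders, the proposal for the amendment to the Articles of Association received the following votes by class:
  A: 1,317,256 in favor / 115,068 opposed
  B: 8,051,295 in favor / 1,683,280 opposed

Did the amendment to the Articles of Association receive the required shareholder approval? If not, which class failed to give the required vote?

A: 3/4 of 1757031 = 1317773.25, rounded up to 1317774; 1,317,774 required, 1,317,256 in favor — not approved.
B: 4/5 of 10063592 = 8050873.60, rounded up to 8050874; 8,050,874 required, 8,051,295 in favor — approved.

Not approved — the A shares did not give the required vote.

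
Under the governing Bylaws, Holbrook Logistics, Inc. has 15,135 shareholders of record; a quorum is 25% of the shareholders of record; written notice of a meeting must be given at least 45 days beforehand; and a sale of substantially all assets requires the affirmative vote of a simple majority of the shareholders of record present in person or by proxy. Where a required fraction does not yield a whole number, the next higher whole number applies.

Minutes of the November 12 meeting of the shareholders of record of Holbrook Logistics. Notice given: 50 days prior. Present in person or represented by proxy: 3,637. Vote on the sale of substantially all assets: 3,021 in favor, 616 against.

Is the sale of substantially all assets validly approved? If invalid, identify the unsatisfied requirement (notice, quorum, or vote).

Notice: 50 days given; 45 required. Satisfied.
Quorum: 25% of 15,135 = 3,783.75, rounded up to 3,784; 3,637 present. Not satisfied.
Vote: requires a majority of those present (3,637); a majority of 3637 is 1819, so 1,819 needed; 3,021 in favor. Satisfied.

Invalid — quorum requirement not satisfied.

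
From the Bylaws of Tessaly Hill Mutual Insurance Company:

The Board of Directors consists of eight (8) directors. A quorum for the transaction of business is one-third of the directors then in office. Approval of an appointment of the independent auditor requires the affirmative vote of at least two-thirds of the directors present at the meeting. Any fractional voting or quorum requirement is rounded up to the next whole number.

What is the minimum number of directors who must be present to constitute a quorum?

3

1/3 of 8 = 2.67, rounded up to 3.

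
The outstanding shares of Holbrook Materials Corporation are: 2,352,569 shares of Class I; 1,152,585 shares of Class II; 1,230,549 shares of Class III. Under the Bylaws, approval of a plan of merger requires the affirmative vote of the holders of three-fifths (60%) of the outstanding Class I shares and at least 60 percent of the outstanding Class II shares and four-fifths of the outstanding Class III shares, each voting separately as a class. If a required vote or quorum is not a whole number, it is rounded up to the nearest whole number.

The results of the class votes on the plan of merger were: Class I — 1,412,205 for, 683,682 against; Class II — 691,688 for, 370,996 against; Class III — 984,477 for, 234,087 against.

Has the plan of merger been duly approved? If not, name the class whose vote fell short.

Approved — every class gave the required vote.

Class I: 3/5 of 2352569 = 1411541.40, rounded up to 1411542; 1,411,542 required, 1,412,205 in favor — approved.
Class II: 3/5 of 1152585 = 691551; 691,551 required, 691,688 in favor — approved.
Class III: 4/5 of 1230549 = 984439.20, rounded up to 984440; 984,440 required, 984,477 in favor — approved.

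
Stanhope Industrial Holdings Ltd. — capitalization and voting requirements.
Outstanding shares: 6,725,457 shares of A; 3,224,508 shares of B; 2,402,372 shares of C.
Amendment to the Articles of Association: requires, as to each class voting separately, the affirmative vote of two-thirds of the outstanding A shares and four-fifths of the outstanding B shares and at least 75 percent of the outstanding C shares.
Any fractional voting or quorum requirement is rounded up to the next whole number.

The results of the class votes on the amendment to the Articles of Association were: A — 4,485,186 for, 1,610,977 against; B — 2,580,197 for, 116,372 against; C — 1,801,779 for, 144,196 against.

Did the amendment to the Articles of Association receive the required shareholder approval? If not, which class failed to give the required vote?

Approved — every class gave the required vote.

A: 2/3 of 6725457 = 4483638; 4,483,638 required, 4,485,186 in favor — approved.
B: 4/5 of 3224508 = 2579606.40, rounded up to 2579607; 2,579,607 required, 2,580,197 in favor — approved.
C: 3/4 of 2402372 = 1801779; 1,801,779 required, 1,801,779 in favor — approved.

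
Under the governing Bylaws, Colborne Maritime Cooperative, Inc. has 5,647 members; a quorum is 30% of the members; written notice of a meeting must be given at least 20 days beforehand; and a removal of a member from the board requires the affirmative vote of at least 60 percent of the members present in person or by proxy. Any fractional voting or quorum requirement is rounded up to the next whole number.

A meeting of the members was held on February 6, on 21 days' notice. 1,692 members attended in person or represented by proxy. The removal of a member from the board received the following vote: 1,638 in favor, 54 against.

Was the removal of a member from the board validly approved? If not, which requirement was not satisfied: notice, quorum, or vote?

Invalid — quorum requirement not satisfied.

Notice: 21 days given; 20 required. Satisfied.
Quorum: 30% of 5,647 = 1,694.10, rounded up to 1,695; 1,692 present. Not satisfied.
Vote: requires three-fifths of those present (1,692); 3/5 of 1692 = 1015.20, rounded up to 1016, so 1,016 needed; 1,638 in favor. Satisfied.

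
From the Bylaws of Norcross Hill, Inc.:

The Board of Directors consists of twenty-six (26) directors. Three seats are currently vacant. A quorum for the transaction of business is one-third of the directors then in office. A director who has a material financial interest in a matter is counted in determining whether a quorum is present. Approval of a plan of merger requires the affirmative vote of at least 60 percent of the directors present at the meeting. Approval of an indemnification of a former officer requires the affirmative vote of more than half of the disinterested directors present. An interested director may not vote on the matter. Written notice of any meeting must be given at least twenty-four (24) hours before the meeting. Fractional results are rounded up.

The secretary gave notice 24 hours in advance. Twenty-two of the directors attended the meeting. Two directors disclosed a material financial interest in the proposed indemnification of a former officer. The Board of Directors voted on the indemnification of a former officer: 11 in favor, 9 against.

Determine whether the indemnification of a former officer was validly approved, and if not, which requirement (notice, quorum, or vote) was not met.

Valid — all requirements satisfied.

Notice: 24 hours given; 24 required (24 ≥ 24). Satisfied.
Quorum: 22 present (interested directors count toward quorum); quorum is 8. Satisfied.
Vote: the indemnification of a former officer requires a majority of the disinterested directors present (22 − 2 = 20). A majority of 20 is 11, so 11 affirmative votes are needed; 11 voted in favor. Satisfied.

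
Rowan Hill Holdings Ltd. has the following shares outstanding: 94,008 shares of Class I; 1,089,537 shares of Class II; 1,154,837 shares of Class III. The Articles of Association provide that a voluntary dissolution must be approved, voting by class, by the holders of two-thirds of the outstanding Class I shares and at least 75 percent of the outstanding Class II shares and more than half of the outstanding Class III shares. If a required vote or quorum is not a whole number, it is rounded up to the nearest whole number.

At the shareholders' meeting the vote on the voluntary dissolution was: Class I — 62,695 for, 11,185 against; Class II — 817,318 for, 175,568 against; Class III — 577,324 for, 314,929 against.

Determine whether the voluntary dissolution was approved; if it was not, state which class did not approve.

Class I: 2/3 of 94008 = 62672; 62,672 required, 62,695 in favor — approved.
Class II: 3/4 of 1089537 = 817152.75, rounded up to 817153; 817,153 required, 817,318 in favor — approved.
Class III: a majority of 1154837 is 577419; 577,419 required, 577,324 in favor — not approved.

Not approved — the Class III shares did not give the required vote.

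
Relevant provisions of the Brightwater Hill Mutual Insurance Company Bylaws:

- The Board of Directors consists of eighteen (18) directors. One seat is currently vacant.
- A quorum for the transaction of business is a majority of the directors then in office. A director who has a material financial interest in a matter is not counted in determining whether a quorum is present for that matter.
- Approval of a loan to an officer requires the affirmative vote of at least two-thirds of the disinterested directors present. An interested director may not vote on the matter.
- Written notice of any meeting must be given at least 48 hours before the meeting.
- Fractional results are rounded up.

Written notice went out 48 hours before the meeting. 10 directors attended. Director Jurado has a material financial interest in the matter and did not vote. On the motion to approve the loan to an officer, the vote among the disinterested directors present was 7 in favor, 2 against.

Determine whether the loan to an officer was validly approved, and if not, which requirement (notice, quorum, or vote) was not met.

Valid — all requirements satisfied.

Notice: 48 hours given; 48 required (48 ≥ 48). Satisfied.
Quorum: 10 present, but the 1 interested director does not count, leaving 9. Quorum is 9. Satisfied.
Vote: the loan to an officer requires two-thirds of the disinterested directors present (10 − 1 = 9). 2/3 of 9 = 6, so 6 affirmative votes are needed; 7 voted in favor. Satisfied.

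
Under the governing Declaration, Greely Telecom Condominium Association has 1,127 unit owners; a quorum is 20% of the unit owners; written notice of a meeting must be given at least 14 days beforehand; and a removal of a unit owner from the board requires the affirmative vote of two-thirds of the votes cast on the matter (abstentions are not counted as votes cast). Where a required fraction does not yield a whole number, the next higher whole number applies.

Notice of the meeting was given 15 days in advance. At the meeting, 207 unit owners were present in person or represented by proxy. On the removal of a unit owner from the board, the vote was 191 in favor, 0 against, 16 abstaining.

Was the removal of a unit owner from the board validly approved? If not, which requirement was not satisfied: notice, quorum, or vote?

Notice: 15 days given; 14 required. Satisfied.
Quorum: 20% of 1,127 = 225.40, rounded up to 226; 207 present. Not satisfied.
Vote: requires two-thirds of the votes cast (207 − 16 abstaining = 191); 2/3 of 191 = 127.33, rounded up to 128, so 128 needed; 191 in favor. Satisfied.

Invalid — quorum requirement not satisfied.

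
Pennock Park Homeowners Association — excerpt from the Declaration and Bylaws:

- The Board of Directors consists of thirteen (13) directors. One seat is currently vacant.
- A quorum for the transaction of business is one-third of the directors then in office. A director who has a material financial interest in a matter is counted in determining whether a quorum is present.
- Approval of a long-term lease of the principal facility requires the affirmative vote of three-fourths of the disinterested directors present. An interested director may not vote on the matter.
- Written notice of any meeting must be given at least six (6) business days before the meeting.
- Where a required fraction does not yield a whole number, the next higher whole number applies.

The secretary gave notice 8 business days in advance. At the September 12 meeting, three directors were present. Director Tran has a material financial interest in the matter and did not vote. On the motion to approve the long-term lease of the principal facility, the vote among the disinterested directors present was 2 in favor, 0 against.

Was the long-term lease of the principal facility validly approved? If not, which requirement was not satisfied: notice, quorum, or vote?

Notice: 8 business days given; 6 required (8 ≥ 6). Satisfied.
Quorum: 3 present (interested directors count toward quorum); quorum is 4. Not satisfied.
Vote: the long-term lease of the principal facility requires three-fourths of the disinterested directors present (3 − 1 = 2). 3/4 of 2 = 1.50, rounded up to 2, so 2 affirmative votes are needed; 2 voted in favor. Satisfied. (Moot — without a quorum no business can be validly transacted.)

Invalid — quorum requirement not satisfied.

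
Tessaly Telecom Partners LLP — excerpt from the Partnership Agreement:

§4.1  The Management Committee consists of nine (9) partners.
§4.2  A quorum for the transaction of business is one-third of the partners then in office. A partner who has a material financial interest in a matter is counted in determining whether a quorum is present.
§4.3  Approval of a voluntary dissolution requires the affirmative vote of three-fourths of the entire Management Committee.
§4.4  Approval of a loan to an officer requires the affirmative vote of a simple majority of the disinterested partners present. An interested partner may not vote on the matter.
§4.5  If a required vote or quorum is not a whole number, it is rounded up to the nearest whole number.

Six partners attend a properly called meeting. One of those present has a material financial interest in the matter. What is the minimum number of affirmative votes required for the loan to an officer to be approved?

The loan to an officer requires a majority of the disinterested partners present (6 − 1 = 5).
A majority of 5 is 3.

3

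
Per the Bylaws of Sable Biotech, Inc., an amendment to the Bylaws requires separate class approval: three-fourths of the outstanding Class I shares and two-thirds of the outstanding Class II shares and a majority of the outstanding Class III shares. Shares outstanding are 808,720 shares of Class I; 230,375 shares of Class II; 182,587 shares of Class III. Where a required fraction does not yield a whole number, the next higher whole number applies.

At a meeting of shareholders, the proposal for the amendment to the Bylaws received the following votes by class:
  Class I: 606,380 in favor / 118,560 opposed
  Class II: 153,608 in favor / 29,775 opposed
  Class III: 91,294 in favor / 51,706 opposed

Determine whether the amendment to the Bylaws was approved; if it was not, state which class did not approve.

Not approved — the Class I shares did not give the required vote.

Class I: 3/4 of 808720 = 606540; 606,540 required, 606,380 in favor — not approved.
Class II: 2/3 of 230375 = 153583.33, rounded up to 153584; 153,584 required, 153,608 in favor — approved.
Class III: a majority of 182587 is 91294; 91,294 required, 91,294 in favor — approved.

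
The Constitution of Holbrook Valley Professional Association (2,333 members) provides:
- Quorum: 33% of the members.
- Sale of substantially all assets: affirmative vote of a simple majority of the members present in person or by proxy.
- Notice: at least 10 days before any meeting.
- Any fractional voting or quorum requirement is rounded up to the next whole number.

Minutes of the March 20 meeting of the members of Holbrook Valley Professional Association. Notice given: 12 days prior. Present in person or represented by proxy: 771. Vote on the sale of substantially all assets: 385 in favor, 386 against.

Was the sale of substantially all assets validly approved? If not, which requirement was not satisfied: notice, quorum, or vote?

Invalid — vote requirement not satisfied.

Notice: 12 days given; 10 required. Satisfied.
Quorum: 33% of 2,333 = 769.89, rounded up to 770; 771 present. Satisfied.
Vote: requires a majority of those present (771); a majority of 771 is 386, so 386 needed; 385 in favor. Not satisfied.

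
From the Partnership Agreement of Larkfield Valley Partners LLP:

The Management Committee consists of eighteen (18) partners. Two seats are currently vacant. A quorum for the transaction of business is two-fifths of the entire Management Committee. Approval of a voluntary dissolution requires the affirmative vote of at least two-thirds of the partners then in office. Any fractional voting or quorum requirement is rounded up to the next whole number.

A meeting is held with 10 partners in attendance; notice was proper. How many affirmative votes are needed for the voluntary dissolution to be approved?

The voluntary dissolution requires two-thirds of the partners then in office (16).
2/3 of 16 = 10.67, rounded up to 11.
(Only 10 can vote, so the voluntary dissolution cannot pass at this meeting, but the required vote is still 11.)

11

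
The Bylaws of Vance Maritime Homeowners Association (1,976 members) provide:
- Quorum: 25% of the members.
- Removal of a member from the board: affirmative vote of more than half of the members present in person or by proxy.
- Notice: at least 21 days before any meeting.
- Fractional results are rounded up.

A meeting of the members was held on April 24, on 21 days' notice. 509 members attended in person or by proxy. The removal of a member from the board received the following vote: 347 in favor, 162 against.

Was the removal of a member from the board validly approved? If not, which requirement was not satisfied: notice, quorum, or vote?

Notice: 21 days given; 21 required. Satisfied.
Quorum: 25% of 1,976 = 494; 509 present. Satisfied.
Vote: requires a majority of those present (509); a majority of 509 is 255, so 255 needed; 347 in favor. Satisfied.

Valid — all requirements satisfied.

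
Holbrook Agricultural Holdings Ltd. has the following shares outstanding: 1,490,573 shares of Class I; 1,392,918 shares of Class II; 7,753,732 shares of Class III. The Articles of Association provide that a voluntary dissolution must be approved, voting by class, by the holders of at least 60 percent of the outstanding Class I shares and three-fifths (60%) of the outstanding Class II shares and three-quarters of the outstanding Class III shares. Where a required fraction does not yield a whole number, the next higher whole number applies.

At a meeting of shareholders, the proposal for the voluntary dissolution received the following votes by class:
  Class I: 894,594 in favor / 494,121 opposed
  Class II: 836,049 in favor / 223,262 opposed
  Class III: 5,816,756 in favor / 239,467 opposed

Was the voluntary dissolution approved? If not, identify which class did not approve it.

Class I: 3/5 of 1490573 = 894343.80, rounded up to 894344; 894,344 required, 894,594 in favor — approved.
Class II: 3/5 of 1392918 = 835750.80, rounded up to 835751; 835,751 required, 836,049 in favor — approved.
Class III: 3/4 of 7753732 = 5815299; 5,815,299 required, 5,816,756 in favor — approved.

Approved — every class gave the required vote.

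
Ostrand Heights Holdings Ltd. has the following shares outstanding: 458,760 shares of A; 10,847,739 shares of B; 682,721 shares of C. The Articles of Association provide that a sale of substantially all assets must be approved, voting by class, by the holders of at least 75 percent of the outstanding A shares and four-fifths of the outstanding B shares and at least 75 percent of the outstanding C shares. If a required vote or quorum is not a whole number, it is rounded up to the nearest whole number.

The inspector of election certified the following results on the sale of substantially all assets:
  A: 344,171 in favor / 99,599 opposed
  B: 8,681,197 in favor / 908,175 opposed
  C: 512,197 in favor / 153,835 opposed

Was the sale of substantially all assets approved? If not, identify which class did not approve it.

Approved — every class gave the required vote.

A: 3/4 of 458760 = 344070; 344,070 required, 344,171 in favor — approved.
B: 4/5 of 10847739 = 8678191.20, rounded up to 8678192; 8,678,192 required, 8,681,197 in favor — approved.
C: 3/4 of 682721 = 512040.75, rounded up to 512041; 512,041 required, 512,197 in favor — approved.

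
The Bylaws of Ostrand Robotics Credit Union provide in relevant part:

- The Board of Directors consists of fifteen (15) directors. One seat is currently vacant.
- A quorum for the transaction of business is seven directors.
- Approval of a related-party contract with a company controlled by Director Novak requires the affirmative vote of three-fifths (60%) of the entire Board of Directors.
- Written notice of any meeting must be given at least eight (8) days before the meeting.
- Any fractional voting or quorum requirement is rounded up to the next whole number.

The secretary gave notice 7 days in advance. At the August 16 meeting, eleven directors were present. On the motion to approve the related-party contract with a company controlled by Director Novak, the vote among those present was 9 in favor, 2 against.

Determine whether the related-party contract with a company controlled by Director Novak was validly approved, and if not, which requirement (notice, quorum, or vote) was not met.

Notice: 7 days given; 8 required (7 < 8). Not satisfied.
Quorum: 11 present; quorum is 7. Satisfied.
Vote: the related-party contract with a company controlled by Director Novak requires three-fifths of the entire Board of Directors (15). 3/5 of 15 = 9, so 9 affirmative votes are needed; 9 voted in favor. Satisfied.

Invalid — notice requirement not satisfied.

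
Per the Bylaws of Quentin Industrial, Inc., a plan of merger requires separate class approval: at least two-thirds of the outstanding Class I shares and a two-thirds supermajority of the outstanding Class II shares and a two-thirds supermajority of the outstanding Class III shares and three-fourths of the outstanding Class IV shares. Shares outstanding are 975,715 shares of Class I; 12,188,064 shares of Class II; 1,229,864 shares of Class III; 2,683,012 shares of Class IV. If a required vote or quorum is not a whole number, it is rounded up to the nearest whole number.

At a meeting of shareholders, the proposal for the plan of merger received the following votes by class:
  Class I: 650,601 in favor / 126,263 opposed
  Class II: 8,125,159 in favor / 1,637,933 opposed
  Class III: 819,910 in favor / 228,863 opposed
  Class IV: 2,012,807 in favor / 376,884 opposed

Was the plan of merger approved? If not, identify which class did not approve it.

Class I: 2/3 of 975715 = 650476.67, rounded up to 650477; 650,477 required, 650,601 in favor — approved.
Class II: 2/3 of 12188064 = 8125376; 8,125,376 required, 8,125,159 in favor — not approved.
Class III: 2/3 of 1229864 = 819909.33, rounded up to 819910; 819,910 required, 819,910 in favor — approved.
Class IV: 3/4 of 2683012 = 2012259; 2,012,259 required, 2,012,807 in favor — approved.

Not approved — the Class II shares did not give the required vote.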